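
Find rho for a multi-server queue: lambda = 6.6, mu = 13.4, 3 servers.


rho = lambda / (c * mu) = 6.6 / (3 * 13.4) = 0.1642

0.1642


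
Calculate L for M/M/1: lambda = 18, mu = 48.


rho = 18/48; L = rho/(1-rho) = 0.6

0.6


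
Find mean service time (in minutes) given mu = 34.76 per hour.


Mean service time = 60/mu = 60/34.76 = 1.73 minutes

1.73 minutes


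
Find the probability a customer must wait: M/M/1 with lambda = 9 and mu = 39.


P(wait) = rho = lambda/mu = 9/39 = 0.2308

0.2308


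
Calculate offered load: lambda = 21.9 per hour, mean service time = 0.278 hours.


Offered load a = lambda * E[S] = 21.9 * 0.278 = 6.09 Erlangs

6.09 Erlangs


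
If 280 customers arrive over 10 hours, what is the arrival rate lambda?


lambda = total arrivals / time = 280 / 10 = 28.0 per hour

28.0 per hour


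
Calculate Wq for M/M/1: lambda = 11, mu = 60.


rho = 11/60; Wq = rho/(mu - lambda) = 0.0037 hours

0.0037 hours


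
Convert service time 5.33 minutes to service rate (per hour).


mu = 60 / avg_service_time = 60 / 5.33 = 11.26 per hour

11.26 per hour


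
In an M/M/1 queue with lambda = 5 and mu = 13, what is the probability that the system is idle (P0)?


P0 = 1 - rho = 1 - 5/13 = 0.6154

0.6154


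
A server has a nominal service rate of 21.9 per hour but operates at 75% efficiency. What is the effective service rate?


Effective rate = mu * efficiency = 21.9 * 0.75 = 16.43 per hour

16.43 per hour


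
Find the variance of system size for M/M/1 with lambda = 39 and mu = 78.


rho = 39/78; Var(N) = rho/(1-rho)^2 = 2.0

2.0


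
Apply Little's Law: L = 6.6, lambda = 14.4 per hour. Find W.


W = L / lambda = 6.6 / 14.4 = 0.4583 hours

0.4583 hours


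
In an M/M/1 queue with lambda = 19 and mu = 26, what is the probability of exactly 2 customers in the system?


rho = 19/26; P(n) = (1-rho)*rho^n = (1-19/26)*(19/26)^2 = 0.1438

0.1438


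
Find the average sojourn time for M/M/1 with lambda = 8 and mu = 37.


W = 1/(mu - lambda) = 1/(37 - 8) = 0.0345 hours

0.0345 hours


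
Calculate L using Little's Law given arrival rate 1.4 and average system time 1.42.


L = lambda * W = 1.4 * 1.42 = 1.99

1.99


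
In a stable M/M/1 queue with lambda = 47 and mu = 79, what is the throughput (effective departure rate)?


For a stable queue (lambda < mu), throughput = lambda = 47 per hour

47 per hour


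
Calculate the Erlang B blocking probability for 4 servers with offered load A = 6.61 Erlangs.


B(N,A) = (A^N/N!) / sum(A^k/k!, k=0..N) with N=4, A=6.61 = 0.5062

0.5062


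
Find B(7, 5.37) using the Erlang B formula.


B(N,A) = (A^N/N!) / sum(A^k/k!, k=0..N) with N=7, A=5.37 = 0.1441

0.1441


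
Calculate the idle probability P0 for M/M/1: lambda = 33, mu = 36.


P0 = 1 - rho = 1 - 33/36 = 0.0833

0.0833


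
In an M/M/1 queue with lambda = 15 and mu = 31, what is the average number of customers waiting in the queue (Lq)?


rho = 15/31; Lq = rho^2/(1-rho) = 0.45

0.45


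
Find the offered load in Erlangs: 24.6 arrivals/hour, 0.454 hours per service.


Offered load a = lambda * E[S] = 24.6 * 0.454 = 11.17 Erlangs

11.17 Erlangs


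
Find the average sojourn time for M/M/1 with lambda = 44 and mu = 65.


W = 1/(mu - lambda) = 1/(65 - 44) = 0.0476 hours

0.0476 hours


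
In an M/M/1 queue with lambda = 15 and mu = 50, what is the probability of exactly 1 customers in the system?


rho = 15/50; P(n) = (1-rho)*rho^n = (1-15/50)*(15/50)^1 = 0.21

0.21


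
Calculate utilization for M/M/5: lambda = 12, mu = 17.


rho = lambda/(c*mu) = 12/(5*17) = 0.1412

0.1412


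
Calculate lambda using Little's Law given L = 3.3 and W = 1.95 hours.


lambda = L / W = 3.3 / 1.95 = 1.69 per hour

1.69 per hour


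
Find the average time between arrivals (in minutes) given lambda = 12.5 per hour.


Mean interarrival time = 60/lambda = 60/12.5 = 4.8 minutes

4.8 minutes


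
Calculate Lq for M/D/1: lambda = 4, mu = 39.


M/D/1: Lq = rho^2 / (2*(1-rho)) where rho = 4/39; Lq = 0.01

0.01


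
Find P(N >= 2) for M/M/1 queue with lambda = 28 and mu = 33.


P(N >= 2) = rho^2 = (28/33)^2 = 0.7199

0.7199


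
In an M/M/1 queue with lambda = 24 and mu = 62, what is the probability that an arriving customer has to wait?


P(wait) = rho = lambda/mu = 24/62 = 0.3871

0.3871


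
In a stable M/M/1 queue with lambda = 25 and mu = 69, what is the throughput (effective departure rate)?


For a stable queue (lambda < mu), throughput = lambda = 25 per hour

25 per hour


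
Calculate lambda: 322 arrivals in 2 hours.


lambda = total arrivals / time = 322 / 2 = 161.0 per hour

161.0 per hour


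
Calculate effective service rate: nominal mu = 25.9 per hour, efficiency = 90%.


Effective rate = mu * efficiency = 25.9 * 0.9 = 23.31 per hour

23.31 per hour


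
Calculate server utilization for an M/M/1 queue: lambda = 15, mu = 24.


rho = lambda/mu = 15/24 = 0.625

0.625


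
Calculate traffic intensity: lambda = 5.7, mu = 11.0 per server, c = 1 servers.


rho = lambda / (c * mu) = 5.7 / (1 * 11.0) = 0.5182

0.5182


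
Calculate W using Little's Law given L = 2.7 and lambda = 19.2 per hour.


W = L / lambda = 2.7 / 19.2 = 0.1406 hours

0.1406 hours


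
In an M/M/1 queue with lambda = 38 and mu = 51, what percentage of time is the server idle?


Idle fraction = (1 - rho) * 100 = (1 - 38/51) * 100 = 25.5%

25.5%


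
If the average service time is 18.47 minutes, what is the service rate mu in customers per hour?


mu = 60 / avg_service_time = 60 / 18.47 = 3.25 per hour

3.25 per hour


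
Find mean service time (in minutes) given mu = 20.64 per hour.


Mean service time = 60/mu = 60/20.64 = 2.91 minutes

2.91 minutes


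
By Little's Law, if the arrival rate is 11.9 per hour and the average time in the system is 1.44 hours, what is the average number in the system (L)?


L = lambda * W = 11.9 * 1.44 = 17.14

17.14


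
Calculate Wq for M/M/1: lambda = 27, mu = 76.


rho = 27/76; Wq = rho/(mu - lambda) = 0.0073 hours

0.0073 hours


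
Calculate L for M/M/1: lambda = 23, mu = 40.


rho = 23/40; L = rho/(1-rho) = 1.35

1.35


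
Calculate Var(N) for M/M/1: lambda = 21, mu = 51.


rho = 21/51; Var(N) = rho/(1-rho)^2 = 1.19

1.19


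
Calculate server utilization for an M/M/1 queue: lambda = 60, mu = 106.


rho = lambda/mu = 60/106 = 0.566

0.566


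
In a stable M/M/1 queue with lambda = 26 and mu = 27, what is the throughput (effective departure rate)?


For a stable queue (lambda < mu), throughput = lambda = 26 per hour

26 per hour


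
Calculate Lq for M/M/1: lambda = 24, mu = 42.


rho = 24/42; Lq = rho^2/(1-rho) = 0.76

0.76


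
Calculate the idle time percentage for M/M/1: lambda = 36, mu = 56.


Idle fraction = (1 - rho) * 100 = (1 - 36/56) * 100 = 35.7%

35.7%


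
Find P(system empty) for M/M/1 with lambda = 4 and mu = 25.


P0 = 1 - rho = 1 - 4/25 = 0.84

0.84


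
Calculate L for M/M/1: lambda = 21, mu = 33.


rho = 21/33; L = rho/(1-rho) = 1.75

1.75


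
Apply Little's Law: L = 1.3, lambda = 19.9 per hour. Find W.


W = L / lambda = 1.3 / 19.9 = 0.0653 hours

0.0653 hours


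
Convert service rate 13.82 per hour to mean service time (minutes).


Mean service time = 60/mu = 60/13.82 = 4.34 minutes

4.34 minutes


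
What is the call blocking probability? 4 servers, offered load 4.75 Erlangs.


B(N,A) = (A^N/N!) / sum(A^k/k!, k=0..N) with N=4, A=4.75 = 0.3781

0.3781


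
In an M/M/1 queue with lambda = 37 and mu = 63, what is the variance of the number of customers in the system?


rho = 37/63; Var(N) = rho/(1-rho)^2 = 3.45

3.45


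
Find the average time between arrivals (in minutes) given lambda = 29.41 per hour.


Mean interarrival time = 60/lambda = 60/29.41 = 2.04 minutes

2.04 minutes


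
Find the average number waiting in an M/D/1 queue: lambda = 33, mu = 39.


M/D/1: Lq = rho^2 / (2*(1-rho)) where rho = 33/39; Lq = 2.33

2.33


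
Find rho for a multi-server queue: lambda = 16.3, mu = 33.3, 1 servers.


rho = lambda / (c * mu) = 16.3 / (1 * 33.3) = 0.4895

0.4895


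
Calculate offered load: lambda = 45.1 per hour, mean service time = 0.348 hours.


Offered load a = lambda * E[S] = 45.1 * 0.348 = 15.69 Erlangs

15.69 Erlangs


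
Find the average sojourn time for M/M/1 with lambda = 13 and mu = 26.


W = 1/(mu - lambda) = 1/(26 - 13) = 0.0769 hours

0.0769 hours


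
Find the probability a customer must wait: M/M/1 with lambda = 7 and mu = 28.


P(wait) = rho = lambda/mu = 7/28 = 0.25

0.25


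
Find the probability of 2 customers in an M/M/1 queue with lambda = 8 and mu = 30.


rho = 8/30; P(n) = (1-rho)*rho^n = (1-8/30)*(8/30)^2 = 0.0521

0.0521


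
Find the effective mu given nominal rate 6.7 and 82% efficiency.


Effective rate = mu * efficiency = 6.7 * 0.82 = 5.49 per hour

5.49 per hour


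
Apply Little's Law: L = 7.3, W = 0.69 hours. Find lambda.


lambda = L / W = 7.3 / 0.69 = 10.58 per hour

10.58 per hour


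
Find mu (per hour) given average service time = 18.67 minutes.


mu = 60 / avg_service_time = 60 / 18.67 = 3.21 per hour

3.21 per hour


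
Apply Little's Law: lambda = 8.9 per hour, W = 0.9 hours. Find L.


L = lambda * W = 8.9 * 0.9 = 8.01

8.01


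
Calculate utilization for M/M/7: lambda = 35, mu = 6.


rho = lambda/(c*mu) = 35/(7*6) = 0.8333

0.8333


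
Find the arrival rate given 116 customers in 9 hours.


lambda = total arrivals / time = 116 / 9 = 12.89 per hour

12.89 per hour


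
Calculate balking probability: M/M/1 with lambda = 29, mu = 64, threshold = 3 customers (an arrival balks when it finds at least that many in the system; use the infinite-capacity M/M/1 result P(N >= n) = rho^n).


P(N >= 3) = rho^3 = (29/64)^3 = 0.093

0.093


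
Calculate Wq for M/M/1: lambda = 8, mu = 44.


rho = 8/44; Wq = rho/(mu - lambda) = 0.0051 hours

0.0051 hours


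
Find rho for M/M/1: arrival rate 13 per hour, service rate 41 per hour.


rho = lambda/mu = 13/41 = 0.3171

0.3171


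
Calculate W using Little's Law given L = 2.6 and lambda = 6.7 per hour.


W = L / lambda = 2.6 / 6.7 = 0.3881 hours

0.3881 hours


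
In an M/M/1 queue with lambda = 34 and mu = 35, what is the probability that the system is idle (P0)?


P0 = 1 - rho = 1 - 34/35 = 0.0286

0.0286


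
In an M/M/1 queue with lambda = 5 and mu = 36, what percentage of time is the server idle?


Idle fraction = (1 - rho) * 100 = (1 - 5/36) * 100 = 86.1%

86.1%


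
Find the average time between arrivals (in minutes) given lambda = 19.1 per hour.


Mean interarrival time = 60/lambda = 60/19.1 = 3.14 minutes

3.14 minutes


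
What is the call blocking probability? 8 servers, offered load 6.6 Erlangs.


B(N,A) = (A^N/N!) / sum(A^k/k!, k=0..N) with N=8, A=6.6 = 0.1558

0.1558


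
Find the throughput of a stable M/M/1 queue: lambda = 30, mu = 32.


For a stable queue (lambda < mu), throughput = lambda = 30 per hour

30 per hour


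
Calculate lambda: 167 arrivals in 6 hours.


lambda = total arrivals / time = 167 / 6 = 27.83 per hour

27.83 per hour


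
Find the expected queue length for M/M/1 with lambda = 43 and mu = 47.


rho = 43/47; Lq = rho^2/(1-rho) = 9.84

9.84


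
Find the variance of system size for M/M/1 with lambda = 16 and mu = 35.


rho = 16/35; Var(N) = rho/(1-rho)^2 = 1.55

1.55


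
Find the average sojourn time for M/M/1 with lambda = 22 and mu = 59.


W = 1/(mu - lambda) = 1/(59 - 22) = 0.027 hours

0.027 hours


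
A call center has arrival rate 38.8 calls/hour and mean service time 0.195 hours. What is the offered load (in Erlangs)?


Offered load a = lambda * E[S] = 38.8 * 0.195 = 7.57 Erlangs

7.57 Erlangs


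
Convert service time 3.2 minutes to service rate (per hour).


mu = 60 / avg_service_time = 60 / 3.2 = 18.75 per hour

18.75 per hour


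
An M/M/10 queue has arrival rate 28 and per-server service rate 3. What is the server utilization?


rho = lambda/(c*mu) = 28/(10*3) = 0.9333

0.9333


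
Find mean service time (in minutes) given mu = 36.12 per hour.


Mean service time = 60/mu = 60/36.12 = 1.66 minutes

1.66 minutes


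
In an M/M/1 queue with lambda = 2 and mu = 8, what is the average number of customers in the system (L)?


rho = 2/8; L = rho/(1-rho) = 0.33

0.33


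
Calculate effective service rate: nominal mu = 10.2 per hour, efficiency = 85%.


Effective rate = mu * efficiency = 10.2 * 0.85 = 8.67 per hour

8.67 per hour


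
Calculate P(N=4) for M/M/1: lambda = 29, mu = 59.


rho = 29/59; P(n) = (1-rho)*rho^n = (1-29/59)*(29/59)^4 = 0.0297

0.0297


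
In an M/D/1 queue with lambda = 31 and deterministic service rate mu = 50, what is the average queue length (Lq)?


M/D/1: Lq = rho^2 / (2*(1-rho)) where rho = 31/50; Lq = 0.51

0.51


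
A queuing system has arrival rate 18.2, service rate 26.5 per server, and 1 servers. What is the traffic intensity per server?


rho = lambda / (c * mu) = 18.2 / (1 * 26.5) = 0.6868

0.6868


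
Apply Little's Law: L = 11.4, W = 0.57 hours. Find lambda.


lambda = L / W = 11.4 / 0.57 = 20.0 per hour

20.0 per hour


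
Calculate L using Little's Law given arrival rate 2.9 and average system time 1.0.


L = lambda * W = 2.9 * 1.0 = 2.9

2.9


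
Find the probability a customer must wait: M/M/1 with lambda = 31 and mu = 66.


P(wait) = rho = lambda/mu = 31/66 = 0.4697

0.4697


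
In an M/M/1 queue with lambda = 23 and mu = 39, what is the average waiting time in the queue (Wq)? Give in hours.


rho = 23/39; Wq = rho/(mu - lambda) = 0.0369 hours

0.0369 hours


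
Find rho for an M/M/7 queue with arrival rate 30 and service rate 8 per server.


rho = lambda/(c*mu) = 30/(7*8) = 0.5357

0.5357


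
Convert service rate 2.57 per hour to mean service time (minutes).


Mean service time = 60/mu = 60/2.57 = 23.35 minutes

23.35 minutes


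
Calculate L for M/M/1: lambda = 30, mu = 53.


rho = 30/53; L = rho/(1-rho) = 1.3

1.3


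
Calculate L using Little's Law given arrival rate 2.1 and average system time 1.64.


L = lambda * W = 2.1 * 1.64 = 3.44

3.44


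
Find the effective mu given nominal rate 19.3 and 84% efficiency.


Effective rate = mu * efficiency = 19.3 * 0.84 = 16.21 per hour

16.21 per hour


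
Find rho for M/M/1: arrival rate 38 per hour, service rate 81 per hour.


rho = lambda/mu = 38/81 = 0.4691

0.4691


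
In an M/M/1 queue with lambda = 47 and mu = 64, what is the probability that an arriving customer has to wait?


P(wait) = rho = lambda/mu = 47/64 = 0.7344

0.7344


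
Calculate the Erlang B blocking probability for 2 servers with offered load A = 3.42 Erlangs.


B(N,A) = (A^N/N!) / sum(A^k/k!, k=0..N) with N=2, A=3.42 = 0.5695

0.5695


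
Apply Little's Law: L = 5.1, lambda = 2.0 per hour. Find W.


W = L / lambda = 5.1 / 2.0 = 2.55 hours

2.55 hours


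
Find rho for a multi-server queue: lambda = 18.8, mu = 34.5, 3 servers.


rho = lambda / (c * mu) = 18.8 / (3 * 34.5) = 0.1816

0.1816


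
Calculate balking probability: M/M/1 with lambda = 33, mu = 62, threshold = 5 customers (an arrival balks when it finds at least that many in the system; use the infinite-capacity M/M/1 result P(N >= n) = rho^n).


P(N >= 5) = rho^5 = (33/62)^5 = 0.0427

0.0427


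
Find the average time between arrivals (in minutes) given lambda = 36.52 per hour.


Mean interarrival time = 60/lambda = 60/36.52 = 1.64 minutes

1.64 minutes


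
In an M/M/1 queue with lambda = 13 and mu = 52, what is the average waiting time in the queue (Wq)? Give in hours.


rho = 13/52; Wq = rho/(mu - lambda) = 0.0064 hours

0.0064 hours


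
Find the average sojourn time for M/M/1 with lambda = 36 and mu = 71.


W = 1/(mu - lambda) = 1/(71 - 36) = 0.0286 hours

0.0286 hours


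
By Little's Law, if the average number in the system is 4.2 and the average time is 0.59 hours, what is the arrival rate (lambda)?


lambda = L / W = 4.2 / 0.59 = 7.12 per hour

7.12 per hour


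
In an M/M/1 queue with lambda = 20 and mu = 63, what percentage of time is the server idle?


Idle fraction = (1 - rho) * 100 = (1 - 20/63) * 100 = 68.3%

68.3%


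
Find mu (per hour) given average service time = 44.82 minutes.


mu = 60 / avg_service_time = 60 / 44.82 = 1.34 per hour

1.34 per hour


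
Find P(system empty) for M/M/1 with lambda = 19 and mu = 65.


P0 = 1 - rho = 1 - 19/65 = 0.7077

0.7077


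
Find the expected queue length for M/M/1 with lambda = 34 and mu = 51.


rho = 34/51; Lq = rho^2/(1-rho) = 1.33

1.33


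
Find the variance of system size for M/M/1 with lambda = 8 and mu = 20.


rho = 8/20; Var(N) = rho/(1-rho)^2 = 1.11

1.11


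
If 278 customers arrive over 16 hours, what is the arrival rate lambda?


lambda = total arrivals / time = 278 / 16 = 17.38 per hour

17.38 per hour


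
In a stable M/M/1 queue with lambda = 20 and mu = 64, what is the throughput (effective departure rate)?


For a stable queue (lambda < mu), throughput = lambda = 20 per hour

20 per hour


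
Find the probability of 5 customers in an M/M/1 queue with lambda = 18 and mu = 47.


rho = 18/47; P(n) = (1-rho)*rho^n = (1-18/47)*(18/47)^5 = 0.0051

0.0051


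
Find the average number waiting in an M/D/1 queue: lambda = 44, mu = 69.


M/D/1: Lq = rho^2 / (2*(1-rho)) where rho = 44/69; Lq = 0.56

0.56


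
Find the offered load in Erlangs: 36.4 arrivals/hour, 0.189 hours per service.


Offered load a = lambda * E[S] = 36.4 * 0.189 = 6.88 Erlangs

6.88 Erlangs


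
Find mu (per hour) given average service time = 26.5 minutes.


mu = 60 / avg_service_time = 60 / 26.5 = 2.26 per hour

2.26 per hour


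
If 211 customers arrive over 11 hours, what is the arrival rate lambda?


lambda = total arrivals / time = 211 / 11 = 19.18 per hour

19.18 per hour


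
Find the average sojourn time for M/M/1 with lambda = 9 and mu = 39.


W = 1/(mu - lambda) = 1/(39 - 9) = 0.0333 hours

0.0333 hours


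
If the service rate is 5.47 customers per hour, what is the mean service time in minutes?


Mean service time = 60/mu = 60/5.47 = 10.97 minutes

10.97 minutes


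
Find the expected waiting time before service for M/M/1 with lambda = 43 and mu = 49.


rho = 43/49; Wq = rho/(mu - lambda) = 0.1463 hours

0.1463 hours


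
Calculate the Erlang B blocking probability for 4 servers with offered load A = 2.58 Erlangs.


B(N,A) = (A^N/N!) / sum(A^k/k!, k=0..N) with N=4, A=2.58 = 0.1589

0.1589


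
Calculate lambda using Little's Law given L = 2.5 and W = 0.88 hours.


lambda = L / W = 2.5 / 0.88 = 2.84 per hour

2.84 per hour


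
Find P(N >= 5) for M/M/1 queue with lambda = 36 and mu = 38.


P(N >= 5) = rho^5 = (36/38)^5 = 0.7631

0.7631


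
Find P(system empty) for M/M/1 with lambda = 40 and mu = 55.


P0 = 1 - rho = 1 - 40/55 = 0.2727

0.2727


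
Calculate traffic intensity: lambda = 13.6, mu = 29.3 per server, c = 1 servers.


rho = lambda / (c * mu) = 13.6 / (1 * 29.3) = 0.4642

0.4642


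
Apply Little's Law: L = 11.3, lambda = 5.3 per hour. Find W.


W = L / lambda = 11.3 / 5.3 = 2.1321 hours

2.1321 hours


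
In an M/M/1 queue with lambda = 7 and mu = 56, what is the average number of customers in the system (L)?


rho = 7/56; L = rho/(1-rho) = 0.14

0.14


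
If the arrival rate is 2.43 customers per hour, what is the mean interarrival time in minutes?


Mean interarrival time = 60/lambda = 60/2.43 = 24.69 minutes

24.69 minutes


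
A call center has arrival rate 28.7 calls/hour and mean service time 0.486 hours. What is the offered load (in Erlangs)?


Offered load a = lambda * E[S] = 28.7 * 0.486 = 13.95 Erlangs

13.95 Erlangs


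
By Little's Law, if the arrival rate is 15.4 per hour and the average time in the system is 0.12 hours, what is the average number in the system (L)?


L = lambda * W = 15.4 * 0.12 = 1.85

1.85


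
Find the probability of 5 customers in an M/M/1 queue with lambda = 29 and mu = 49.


rho = 29/49; P(n) = (1-rho)*rho^n = (1-29/49)*(29/49)^5 = 0.0296

0.0296


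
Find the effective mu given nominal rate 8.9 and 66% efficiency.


Effective rate = mu * efficiency = 8.9 * 0.66 = 5.87 per hour

5.87 per hour


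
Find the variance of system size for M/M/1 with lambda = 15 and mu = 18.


rho = 15/18; Var(N) = rho/(1-rho)^2 = 30.0

30.0


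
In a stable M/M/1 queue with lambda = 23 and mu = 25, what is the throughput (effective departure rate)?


For a stable queue (lambda < mu), throughput = lambda = 23 per hour

23 per hour


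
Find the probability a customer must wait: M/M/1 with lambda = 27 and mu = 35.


P(wait) = rho = lambda/mu = 27/35 = 0.7714

0.7714


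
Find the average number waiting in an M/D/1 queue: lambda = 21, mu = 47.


M/D/1: Lq = rho^2 / (2*(1-rho)) where rho = 21/47; Lq = 0.18

0.18


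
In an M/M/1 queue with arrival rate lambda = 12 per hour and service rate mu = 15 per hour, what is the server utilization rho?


rho = lambda/mu = 12/15 = 0.8

0.8


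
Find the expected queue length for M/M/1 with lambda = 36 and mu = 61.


rho = 36/61; Lq = rho^2/(1-rho) = 0.85

0.85


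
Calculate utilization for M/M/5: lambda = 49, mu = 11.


rho = lambda/(c*mu) = 49/(5*11) = 0.8909

0.8909


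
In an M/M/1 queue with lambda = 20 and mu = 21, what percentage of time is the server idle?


Idle fraction = (1 - rho) * 100 = (1 - 20/21) * 100 = 4.8%

4.8%


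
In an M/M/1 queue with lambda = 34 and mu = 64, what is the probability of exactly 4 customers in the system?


rho = 34/64; P(n) = (1-rho)*rho^n = (1-34/64)*(34/64)^4 = 0.0373

0.0373


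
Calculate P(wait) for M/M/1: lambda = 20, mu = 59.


P(wait) = rho = lambda/mu = 20/59 = 0.339

0.339


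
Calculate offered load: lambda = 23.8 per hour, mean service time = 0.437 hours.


Offered load a = lambda * E[S] = 23.8 * 0.437 = 10.4 Erlangs

10.4 Erlangs


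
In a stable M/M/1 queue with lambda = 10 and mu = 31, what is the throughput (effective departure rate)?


For a stable queue (lambda < mu), throughput = lambda = 10 per hour

10 per hour


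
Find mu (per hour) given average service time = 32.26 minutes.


mu = 60 / avg_service_time = 60 / 32.26 = 1.86 per hour

1.86 per hour


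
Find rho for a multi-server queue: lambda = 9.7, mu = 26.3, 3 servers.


rho = lambda / (c * mu) = 9.7 / (3 * 26.3) = 0.1229

0.1229


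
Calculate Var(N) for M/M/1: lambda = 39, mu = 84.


rho = 39/84; Var(N) = rho/(1-rho)^2 = 1.62

1.62


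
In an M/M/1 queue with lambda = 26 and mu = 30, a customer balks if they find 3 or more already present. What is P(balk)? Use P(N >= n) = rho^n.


P(N >= 3) = rho^3 = (26/30)^3 = 0.651

0.651


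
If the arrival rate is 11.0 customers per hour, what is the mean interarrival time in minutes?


Mean interarrival time = 60/lambda = 60/11.0 = 5.45 minutes

5.45 minutes


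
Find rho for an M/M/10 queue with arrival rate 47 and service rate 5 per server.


rho = lambda/(c*mu) = 47/(10*5) = 0.94

0.94


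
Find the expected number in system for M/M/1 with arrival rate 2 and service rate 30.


rho = 2/30; L = rho/(1-rho) = 0.07

0.07


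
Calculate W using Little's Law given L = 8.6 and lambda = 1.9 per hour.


W = L / lambda = 8.6 / 1.9 = 4.5263 hours

4.5263 hours


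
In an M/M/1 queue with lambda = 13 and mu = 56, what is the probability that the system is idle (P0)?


P0 = 1 - rho = 1 - 13/56 = 0.7679

0.7679


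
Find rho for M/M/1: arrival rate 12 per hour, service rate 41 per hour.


rho = lambda/mu = 12/41 = 0.2927

0.2927


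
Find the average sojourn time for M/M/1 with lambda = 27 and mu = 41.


W = 1/(mu - lambda) = 1/(41 - 27) = 0.0714 hours

0.0714 hours


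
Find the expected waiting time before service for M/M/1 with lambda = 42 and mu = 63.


rho = 42/63; Wq = rho/(mu - lambda) = 0.0317 hours

0.0317 hours


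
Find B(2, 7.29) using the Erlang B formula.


B(N,A) = (A^N/N!) / sum(A^k/k!, k=0..N) with N=2, A=7.29 = 0.7622

0.7622


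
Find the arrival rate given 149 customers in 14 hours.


lambda = total arrivals / time = 149 / 14 = 10.64 per hour

10.64 per hour


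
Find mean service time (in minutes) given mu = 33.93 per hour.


Mean service time = 60/mu = 60/33.93 = 1.77 minutes

1.77 minutes


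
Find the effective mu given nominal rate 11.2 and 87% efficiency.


Effective rate = mu * efficiency = 11.2 * 0.87 = 9.74 per hour

9.74 per hour


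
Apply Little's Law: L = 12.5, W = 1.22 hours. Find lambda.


lambda = L / W = 12.5 / 1.22 = 10.25 per hour

10.25 per hour


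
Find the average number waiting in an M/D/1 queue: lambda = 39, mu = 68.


M/D/1: Lq = rho^2 / (2*(1-rho)) where rho = 39/68; Lq = 0.39

0.39


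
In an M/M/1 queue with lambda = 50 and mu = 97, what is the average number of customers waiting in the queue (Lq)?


rho = 50/97; Lq = rho^2/(1-rho) = 0.55

0.55


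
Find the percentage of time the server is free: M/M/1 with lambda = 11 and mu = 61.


Idle fraction = (1 - rho) * 100 = (1 - 11/61) * 100 = 82.0%

82.0%


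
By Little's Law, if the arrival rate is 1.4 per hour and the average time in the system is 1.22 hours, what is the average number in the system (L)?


L = lambda * W = 1.4 * 1.22 = 1.71

1.71


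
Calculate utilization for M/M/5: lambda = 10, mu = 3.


rho = lambda/(c*mu) = 10/(5*3) = 0.6667

0.6667


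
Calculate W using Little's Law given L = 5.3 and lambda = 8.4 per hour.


W = L / lambda = 5.3 / 8.4 = 0.631 hours

0.631 hours


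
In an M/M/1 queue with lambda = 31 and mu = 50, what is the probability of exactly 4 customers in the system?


rho = 31/50; P(n) = (1-rho)*rho^n = (1-31/50)*(31/50)^4 = 0.0562

0.0562


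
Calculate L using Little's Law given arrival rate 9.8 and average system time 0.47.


L = lambda * W = 9.8 * 0.47 = 4.61

4.61


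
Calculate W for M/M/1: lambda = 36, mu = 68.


W = 1/(mu - lambda) = 1/(68 - 36) = 0.0313 hours

0.0313 hours


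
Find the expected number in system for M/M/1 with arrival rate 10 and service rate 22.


rho = 10/22; L = rho/(1-rho) = 0.83

0.83


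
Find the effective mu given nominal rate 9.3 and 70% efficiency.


Effective rate = mu * efficiency = 9.3 * 0.7 = 6.51 per hour

6.51 per hour


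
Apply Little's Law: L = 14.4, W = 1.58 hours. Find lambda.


lambda = L / W = 14.4 / 1.58 = 9.11 per hour

9.11 per hour


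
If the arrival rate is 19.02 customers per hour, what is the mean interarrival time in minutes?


Mean interarrival time = 60/lambda = 60/19.02 = 3.15 minutes

3.15 minutes


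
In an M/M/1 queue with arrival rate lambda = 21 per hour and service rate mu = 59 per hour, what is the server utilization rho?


rho = lambda/mu = 21/59 = 0.3559

0.3559


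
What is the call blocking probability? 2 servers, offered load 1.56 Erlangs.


B(N,A) = (A^N/N!) / sum(A^k/k!, k=0..N) with N=2, A=1.56 = 0.3222

0.3222


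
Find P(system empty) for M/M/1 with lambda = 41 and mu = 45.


P0 = 1 - rho = 1 - 41/45 = 0.0889

0.0889


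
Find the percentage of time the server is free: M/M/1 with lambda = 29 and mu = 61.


Idle fraction = (1 - rho) * 100 = (1 - 29/61) * 100 = 52.5%

52.5%


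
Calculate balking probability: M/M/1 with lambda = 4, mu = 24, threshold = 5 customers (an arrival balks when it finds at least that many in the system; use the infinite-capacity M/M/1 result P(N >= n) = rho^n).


P(N >= 5) = rho^5 = (4/24)^5 = 0.0001

0.0001


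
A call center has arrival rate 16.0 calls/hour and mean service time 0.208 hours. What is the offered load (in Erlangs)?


Offered load a = lambda * E[S] = 16.0 * 0.208 = 3.33 Erlangs

3.33 Erlangs


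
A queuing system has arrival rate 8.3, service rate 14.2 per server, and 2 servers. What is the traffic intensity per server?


rho = lambda / (c * mu) = 8.3 / (2 * 14.2) = 0.2923

0.2923


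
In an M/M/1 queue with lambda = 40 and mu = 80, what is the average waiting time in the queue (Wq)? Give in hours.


rho = 40/80; Wq = rho/(mu - lambda) = 0.0125 hours

0.0125 hours


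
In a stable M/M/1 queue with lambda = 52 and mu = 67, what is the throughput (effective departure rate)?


For a stable queue (lambda < mu), throughput = lambda = 52 per hour

52 per hour


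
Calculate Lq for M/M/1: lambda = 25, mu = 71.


rho = 25/71; Lq = rho^2/(1-rho) = 0.19

0.19


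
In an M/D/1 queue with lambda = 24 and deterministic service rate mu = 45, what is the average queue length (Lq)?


M/D/1: Lq = rho^2 / (2*(1-rho)) where rho = 24/45; Lq = 0.3

0.3


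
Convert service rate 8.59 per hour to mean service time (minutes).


Mean service time = 60/mu = 60/8.59 = 6.98 minutes

6.98 minutes


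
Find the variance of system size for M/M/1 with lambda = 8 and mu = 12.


rho = 8/12; Var(N) = rho/(1-rho)^2 = 6.0

6.0


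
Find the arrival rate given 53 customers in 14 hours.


lambda = total arrivals / time = 53 / 14 = 3.79 per hour

3.79 per hour


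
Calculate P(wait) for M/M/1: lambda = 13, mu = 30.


P(wait) = rho = lambda/mu = 13/30 = 0.4333

0.4333


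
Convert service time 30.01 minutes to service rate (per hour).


mu = 60 / avg_service_time = 60 / 30.01 = 2.0 per hour

2.0 per hour


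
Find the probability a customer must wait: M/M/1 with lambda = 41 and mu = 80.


P(wait) = rho = lambda/mu = 41/80 = 0.5125

0.5125


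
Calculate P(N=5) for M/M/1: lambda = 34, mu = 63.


rho = 34/63; P(n) = (1-rho)*rho^n = (1-34/63)*(34/63)^5 = 0.0211

0.0211


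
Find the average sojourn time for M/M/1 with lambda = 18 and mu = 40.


W = 1/(mu - lambda) = 1/(40 - 18) = 0.0455 hours

0.0455 hours


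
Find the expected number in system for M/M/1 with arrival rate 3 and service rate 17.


rho = 3/17; L = rho/(1-rho) = 0.21

0.21


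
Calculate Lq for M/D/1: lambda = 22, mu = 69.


M/D/1: Lq = rho^2 / (2*(1-rho)) where rho = 22/69; Lq = 0.07

0.07


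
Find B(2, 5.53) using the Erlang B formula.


B(N,A) = (A^N/N!) / sum(A^k/k!, k=0..N) with N=2, A=5.53 = 0.7007

0.7007


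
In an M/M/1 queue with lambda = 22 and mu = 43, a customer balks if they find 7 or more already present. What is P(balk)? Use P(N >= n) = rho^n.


P(N >= 7) = rho^7 = (22/43)^7 = 0.0092

0.0092


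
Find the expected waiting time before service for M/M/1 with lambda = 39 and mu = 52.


rho = 39/52; Wq = rho/(mu - lambda) = 0.0577 hours

0.0577 hours


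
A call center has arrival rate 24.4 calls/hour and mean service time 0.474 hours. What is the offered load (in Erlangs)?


Offered load a = lambda * E[S] = 24.4 * 0.474 = 11.57 Erlangs

11.57 Erlangs


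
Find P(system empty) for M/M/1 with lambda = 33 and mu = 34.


P0 = 1 - rho = 1 - 33/34 = 0.0294

0.0294


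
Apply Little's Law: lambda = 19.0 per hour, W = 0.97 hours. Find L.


L = lambda * W = 19.0 * 0.97 = 18.43

18.43


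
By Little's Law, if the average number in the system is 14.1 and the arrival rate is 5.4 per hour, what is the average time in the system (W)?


W = L / lambda = 14.1 / 5.4 = 2.6111 hours

2.6111 hours


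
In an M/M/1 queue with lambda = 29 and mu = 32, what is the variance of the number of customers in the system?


rho = 29/32; Var(N) = rho/(1-rho)^2 = 103.11

103.11


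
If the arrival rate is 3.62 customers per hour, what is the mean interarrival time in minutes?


Mean interarrival time = 60/lambda = 60/3.62 = 16.57 minutes

16.57 minutes


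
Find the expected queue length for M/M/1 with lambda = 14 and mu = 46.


rho = 14/46; Lq = rho^2/(1-rho) = 0.13

0.13


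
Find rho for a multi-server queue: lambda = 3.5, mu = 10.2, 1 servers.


rho = lambda / (c * mu) = 3.5 / (1 * 10.2) = 0.3431

0.3431


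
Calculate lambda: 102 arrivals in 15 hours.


lambda = total arrivals / time = 102 / 15 = 6.8 per hour

6.8 per hour


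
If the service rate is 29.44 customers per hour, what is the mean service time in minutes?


Mean service time = 60/mu = 60/29.44 = 2.04 minutes

2.04 minutes


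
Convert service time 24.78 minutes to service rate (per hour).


mu = 60 / avg_service_time = 60 / 24.78 = 2.42 per hour

2.42 per hour


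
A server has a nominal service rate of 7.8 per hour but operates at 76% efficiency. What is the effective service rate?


Effective rate = mu * efficiency = 7.8 * 0.76 = 5.93 per hour

5.93 per hour


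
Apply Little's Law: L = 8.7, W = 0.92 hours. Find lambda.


lambda = L / W = 8.7 / 0.92 = 9.46 per hour

9.46 per hour


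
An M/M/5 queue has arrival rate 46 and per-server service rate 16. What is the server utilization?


rho = lambda/(c*mu) = 46/(5*16) = 0.575

0.575


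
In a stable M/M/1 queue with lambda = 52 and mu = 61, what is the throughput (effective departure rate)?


For a stable queue (lambda < mu), throughput = lambda = 52 per hour

52 per hour


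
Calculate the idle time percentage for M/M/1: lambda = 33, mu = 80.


Idle fraction = (1 - rho) * 100 = (1 - 33/80) * 100 = 58.8%

58.8%


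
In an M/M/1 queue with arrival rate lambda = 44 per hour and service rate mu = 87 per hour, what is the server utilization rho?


rho = lambda/mu = 44/87 = 0.5057

0.5057


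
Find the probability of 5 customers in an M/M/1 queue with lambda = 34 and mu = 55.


rho = 34/55; P(n) = (1-rho)*rho^n = (1-34/55)*(34/55)^5 = 0.0345

0.0345


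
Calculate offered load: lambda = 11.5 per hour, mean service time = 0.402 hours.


Offered load a = lambda * E[S] = 11.5 * 0.402 = 4.62 Erlangs

4.62 Erlangs


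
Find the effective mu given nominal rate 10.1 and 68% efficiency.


Effective rate = mu * efficiency = 10.1 * 0.68 = 6.87 per hour

6.87 per hour


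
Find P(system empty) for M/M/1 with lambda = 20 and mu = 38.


P0 = 1 - rho = 1 - 20/38 = 0.4737

0.4737


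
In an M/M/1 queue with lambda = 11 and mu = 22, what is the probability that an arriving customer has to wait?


P(wait) = rho = lambda/mu = 11/22 = 0.5

0.5


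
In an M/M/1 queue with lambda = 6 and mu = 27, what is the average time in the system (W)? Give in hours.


W = 1/(mu - lambda) = 1/(27 - 6) = 0.0476 hours

0.0476 hours


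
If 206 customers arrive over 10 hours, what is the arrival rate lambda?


lambda = total arrivals / time = 206 / 10 = 20.6 per hour

20.6 per hour


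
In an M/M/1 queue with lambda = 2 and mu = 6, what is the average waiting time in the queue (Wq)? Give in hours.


rho = 2/6; Wq = rho/(mu - lambda) = 0.0833 hours

0.0833 hours


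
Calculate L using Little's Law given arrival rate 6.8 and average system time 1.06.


L = lambda * W = 6.8 * 1.06 = 7.21

7.21


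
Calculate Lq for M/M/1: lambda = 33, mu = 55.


rho = 33/55; Lq = rho^2/(1-rho) = 0.9

0.9


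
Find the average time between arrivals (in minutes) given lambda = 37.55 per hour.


Mean interarrival time = 60/lambda = 60/37.55 = 1.6 minutes

1.6 minutes


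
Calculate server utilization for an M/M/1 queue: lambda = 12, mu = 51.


rho = lambda/mu = 12/51 = 0.2353

0.2353


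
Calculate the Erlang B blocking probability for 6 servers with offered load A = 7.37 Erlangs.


B(N,A) = (A^N/N!) / sum(A^k/k!, k=0..N) with N=6, A=7.37 = 0.3539

0.3539


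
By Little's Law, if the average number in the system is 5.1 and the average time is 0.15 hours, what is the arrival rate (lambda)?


lambda = L / W = 5.1 / 0.15 = 34.0 per hour

34.0 per hour


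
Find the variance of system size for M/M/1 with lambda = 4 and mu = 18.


rho = 4/18; Var(N) = rho/(1-rho)^2 = 0.37

0.37


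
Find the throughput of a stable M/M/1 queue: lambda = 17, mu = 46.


For a stable queue (lambda < mu), throughput = lambda = 17 per hour

17 per hour


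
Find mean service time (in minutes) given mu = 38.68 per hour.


Mean service time = 60/mu = 60/38.68 = 1.55 minutes

1.55 minutes


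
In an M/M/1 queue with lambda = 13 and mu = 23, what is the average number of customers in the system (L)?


rho = 13/23; L = rho/(1-rho) = 1.3

1.3


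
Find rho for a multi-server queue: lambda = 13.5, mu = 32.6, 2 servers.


rho = lambda / (c * mu) = 13.5 / (2 * 32.6) = 0.2071

0.2071


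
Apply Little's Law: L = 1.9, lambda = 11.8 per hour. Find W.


W = L / lambda = 1.9 / 11.8 = 0.161 hours

0.161 hours


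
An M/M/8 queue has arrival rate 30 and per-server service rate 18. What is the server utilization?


rho = lambda/(c*mu) = 30/(8*18) = 0.2083

0.2083


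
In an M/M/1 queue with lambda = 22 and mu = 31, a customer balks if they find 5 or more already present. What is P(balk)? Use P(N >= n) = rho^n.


P(N >= 5) = rho^5 = (22/31)^5 = 0.18

0.18


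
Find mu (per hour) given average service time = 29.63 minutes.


mu = 60 / avg_service_time = 60 / 29.63 = 2.02 per hour

2.02 per hour


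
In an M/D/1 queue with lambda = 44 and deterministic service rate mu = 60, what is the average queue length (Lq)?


M/D/1: Lq = rho^2 / (2*(1-rho)) where rho = 44/60; Lq = 1.01

1.01


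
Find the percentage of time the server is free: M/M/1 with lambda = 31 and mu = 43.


Idle fraction = (1 - rho) * 100 = (1 - 31/43) * 100 = 27.9%

27.9%


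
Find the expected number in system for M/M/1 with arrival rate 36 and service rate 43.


rho = 36/43; L = rho/(1-rho) = 5.14

5.14


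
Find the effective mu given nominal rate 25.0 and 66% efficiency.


Effective rate = mu * efficiency = 25.0 * 0.66 = 16.5 per hour

16.5 per hour


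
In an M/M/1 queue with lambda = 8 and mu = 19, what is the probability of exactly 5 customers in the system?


rho = 8/19; P(n) = (1-rho)*rho^n = (1-8/19)*(8/19)^5 = 0.0077

0.0077


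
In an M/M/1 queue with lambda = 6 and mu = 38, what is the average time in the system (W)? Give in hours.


W = 1/(mu - lambda) = 1/(38 - 6) = 0.0313 hours

0.0313 hours


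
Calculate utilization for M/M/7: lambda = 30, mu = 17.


rho = lambda/(c*mu) = 30/(7*17) = 0.2521

0.2521


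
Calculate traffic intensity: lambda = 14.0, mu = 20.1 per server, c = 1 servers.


rho = lambda / (c * mu) = 14.0 / (1 * 20.1) = 0.6965

0.6965


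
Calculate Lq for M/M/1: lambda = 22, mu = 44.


rho = 22/44; Lq = rho^2/(1-rho) = 0.5

0.5


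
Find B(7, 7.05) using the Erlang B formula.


B(N,A) = (A^N/N!) / sum(A^k/k!, k=0..N) with N=7, A=7.05 = 0.252

0.252


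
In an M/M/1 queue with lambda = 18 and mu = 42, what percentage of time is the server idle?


Idle fraction = (1 - rho) * 100 = (1 - 18/42) * 100 = 57.1%

57.1%


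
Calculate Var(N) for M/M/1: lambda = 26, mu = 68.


rho = 26/68; Var(N) = rho/(1-rho)^2 = 1.0

1.0


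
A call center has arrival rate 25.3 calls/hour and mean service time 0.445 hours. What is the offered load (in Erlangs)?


Offered load a = lambda * E[S] = 25.3 * 0.445 = 11.26 Erlangs

11.26 Erlangs


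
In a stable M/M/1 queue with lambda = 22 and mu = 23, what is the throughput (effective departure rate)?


For a stable queue (lambda < mu), throughput = lambda = 22 per hour

22 per hour
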